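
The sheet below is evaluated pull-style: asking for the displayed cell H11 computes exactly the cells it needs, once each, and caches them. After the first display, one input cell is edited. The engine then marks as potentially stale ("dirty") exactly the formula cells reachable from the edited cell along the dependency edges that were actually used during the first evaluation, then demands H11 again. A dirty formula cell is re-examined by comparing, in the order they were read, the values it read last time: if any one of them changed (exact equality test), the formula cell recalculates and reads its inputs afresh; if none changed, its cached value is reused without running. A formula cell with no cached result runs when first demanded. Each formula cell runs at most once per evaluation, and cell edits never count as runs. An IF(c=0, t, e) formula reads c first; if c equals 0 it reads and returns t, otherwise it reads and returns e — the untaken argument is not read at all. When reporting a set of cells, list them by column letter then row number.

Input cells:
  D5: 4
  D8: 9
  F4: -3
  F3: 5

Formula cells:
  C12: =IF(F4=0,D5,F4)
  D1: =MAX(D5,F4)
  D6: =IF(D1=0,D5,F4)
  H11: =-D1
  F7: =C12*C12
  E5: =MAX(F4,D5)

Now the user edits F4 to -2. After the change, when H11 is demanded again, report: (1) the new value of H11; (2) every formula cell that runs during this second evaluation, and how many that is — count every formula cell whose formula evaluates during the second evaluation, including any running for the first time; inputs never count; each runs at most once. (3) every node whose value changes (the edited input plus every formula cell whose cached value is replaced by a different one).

First demand of the output computes:
  D1 = MAX(4, -3) = 4
  H11 = -(4) = -4

After the edit, cleaning proceeds:
  D1: a read changed (F4 -3->-2) — executes, giving 4 — identical to its old value.
  H11: dirty, but its reads are unchanged (D1 unchanged); cached -4 stands.

Note the absorption at D1: it re-runs yet its value is the same, leaving the output's value untouched.

Demanding H11 again yields -4.
1 formula cells run: D1.
The nodes whose values change: F4.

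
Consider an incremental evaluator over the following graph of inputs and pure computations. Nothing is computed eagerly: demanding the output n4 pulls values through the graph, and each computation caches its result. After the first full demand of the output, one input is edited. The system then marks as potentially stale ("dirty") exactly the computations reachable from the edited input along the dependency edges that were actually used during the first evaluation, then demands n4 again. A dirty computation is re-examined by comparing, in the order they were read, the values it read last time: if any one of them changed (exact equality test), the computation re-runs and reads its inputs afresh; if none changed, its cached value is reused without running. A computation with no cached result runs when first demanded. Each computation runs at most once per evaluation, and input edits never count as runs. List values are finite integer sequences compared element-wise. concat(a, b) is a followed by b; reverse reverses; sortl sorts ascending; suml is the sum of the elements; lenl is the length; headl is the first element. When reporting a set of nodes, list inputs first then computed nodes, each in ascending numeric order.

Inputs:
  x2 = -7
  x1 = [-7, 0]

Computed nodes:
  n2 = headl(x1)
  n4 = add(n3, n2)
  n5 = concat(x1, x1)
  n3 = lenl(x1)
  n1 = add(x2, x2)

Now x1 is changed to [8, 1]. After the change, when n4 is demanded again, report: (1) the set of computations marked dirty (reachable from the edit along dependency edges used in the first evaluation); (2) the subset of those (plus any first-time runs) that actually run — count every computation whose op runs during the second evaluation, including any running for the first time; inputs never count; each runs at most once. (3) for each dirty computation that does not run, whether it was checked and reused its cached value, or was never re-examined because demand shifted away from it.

Dirty set: n2, n3, n4.
Run set: n2, n3, n4 (3 run).
All dirty computations ended up running.

Initial pass — values computed on the first demand:
  n2 = headl([-7, 0]) = -7
  n3 = lenl([-7, 0]) = 2
  n4 = add(2, -7) = -5

Second demand — change propagation:
  n2: re-runs because x1 [-7, 0]->[8, 1]; new result 8.
  n3: re-runs because x1 [-7, 0]->[8, 1]; new result 2 (unchanged).
  n4: re-runs because n2 -7->8; new result 10.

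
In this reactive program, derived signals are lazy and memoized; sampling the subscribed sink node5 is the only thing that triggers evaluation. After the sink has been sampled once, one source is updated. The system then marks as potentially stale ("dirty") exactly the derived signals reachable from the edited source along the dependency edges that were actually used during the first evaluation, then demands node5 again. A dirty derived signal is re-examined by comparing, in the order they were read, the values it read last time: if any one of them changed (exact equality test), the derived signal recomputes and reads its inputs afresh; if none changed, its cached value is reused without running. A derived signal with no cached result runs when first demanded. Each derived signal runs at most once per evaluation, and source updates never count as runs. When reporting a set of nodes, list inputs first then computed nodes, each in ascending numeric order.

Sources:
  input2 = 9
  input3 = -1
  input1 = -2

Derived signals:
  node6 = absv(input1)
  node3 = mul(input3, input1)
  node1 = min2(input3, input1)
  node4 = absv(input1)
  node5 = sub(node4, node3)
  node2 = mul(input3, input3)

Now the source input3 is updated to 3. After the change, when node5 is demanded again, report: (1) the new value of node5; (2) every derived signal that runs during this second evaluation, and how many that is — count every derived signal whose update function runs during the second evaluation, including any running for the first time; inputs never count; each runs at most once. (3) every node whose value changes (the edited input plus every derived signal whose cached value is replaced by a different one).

First demand of the output computes:
  node3 = mul(-1, -2) = 2
  node4 = absv(-2) = 2
  node5 = sub(2, 2) = 0

After the edit, cleaning proceeds:
  node3: a read changed (input3 -1->3) — executes, giving -6.
  node5: a read changed (node3 2->-6) — executes, giving 8.

Demanding node5 again yields 8.
2 derived signals run: node3, node5.
The nodes whose values change: input3, node3, node5.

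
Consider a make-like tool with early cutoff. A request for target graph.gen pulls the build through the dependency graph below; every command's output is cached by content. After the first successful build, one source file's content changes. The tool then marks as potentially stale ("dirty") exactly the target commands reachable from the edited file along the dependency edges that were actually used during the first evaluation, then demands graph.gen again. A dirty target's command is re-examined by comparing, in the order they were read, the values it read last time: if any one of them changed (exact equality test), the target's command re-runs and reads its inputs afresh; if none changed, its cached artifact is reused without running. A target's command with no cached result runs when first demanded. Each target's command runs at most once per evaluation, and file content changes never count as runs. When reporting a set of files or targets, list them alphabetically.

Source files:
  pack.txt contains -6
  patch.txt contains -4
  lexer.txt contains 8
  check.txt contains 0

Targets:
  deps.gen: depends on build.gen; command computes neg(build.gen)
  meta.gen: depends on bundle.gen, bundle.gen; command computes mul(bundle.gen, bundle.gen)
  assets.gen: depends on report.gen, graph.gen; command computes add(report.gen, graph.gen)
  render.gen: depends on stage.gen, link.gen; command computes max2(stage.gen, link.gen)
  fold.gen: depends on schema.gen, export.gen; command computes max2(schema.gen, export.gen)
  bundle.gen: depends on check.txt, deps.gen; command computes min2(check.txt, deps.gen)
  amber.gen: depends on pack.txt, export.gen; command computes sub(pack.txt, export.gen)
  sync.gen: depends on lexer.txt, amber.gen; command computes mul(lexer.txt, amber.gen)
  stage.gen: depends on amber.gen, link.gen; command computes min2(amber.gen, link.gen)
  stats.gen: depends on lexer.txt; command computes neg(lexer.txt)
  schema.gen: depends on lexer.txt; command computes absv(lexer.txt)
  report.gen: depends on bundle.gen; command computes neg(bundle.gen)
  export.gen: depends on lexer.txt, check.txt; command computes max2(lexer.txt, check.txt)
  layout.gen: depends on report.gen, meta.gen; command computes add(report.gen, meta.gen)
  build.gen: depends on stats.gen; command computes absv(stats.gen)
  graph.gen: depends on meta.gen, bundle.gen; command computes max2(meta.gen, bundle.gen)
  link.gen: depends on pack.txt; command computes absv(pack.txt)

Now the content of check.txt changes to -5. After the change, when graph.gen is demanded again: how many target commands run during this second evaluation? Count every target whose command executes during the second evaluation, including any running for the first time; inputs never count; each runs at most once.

1 target commands run: bundle.gen.
Note the absorption at bundle.gen: it re-runs yet its value is the same, leaving the output's value untouched.

First demand of the output computes:
  stats.gen = neg(8) = -8
  build.gen = absv(-8) = 8
  deps.gen = neg(8) = -8
  bundle.gen = min2(0, -8) = -8
  meta.gen = mul(-8, -8) = 64
  graph.gen = max2(64, -8) = 64

After the edit, cleaning proceeds:
  bundle.gen: a read changed (check.txt 0->-5) — executes, giving -8 — identical to its old value.
  meta.gen: dirty, but its reads are unchanged (bundle.gen unchanged, bundle.gen unchanged); cached 64 stands.
  graph.gen: dirty, but its reads are unchanged (meta.gen unchanged, bundle.gen unchanged); cached 64 stands.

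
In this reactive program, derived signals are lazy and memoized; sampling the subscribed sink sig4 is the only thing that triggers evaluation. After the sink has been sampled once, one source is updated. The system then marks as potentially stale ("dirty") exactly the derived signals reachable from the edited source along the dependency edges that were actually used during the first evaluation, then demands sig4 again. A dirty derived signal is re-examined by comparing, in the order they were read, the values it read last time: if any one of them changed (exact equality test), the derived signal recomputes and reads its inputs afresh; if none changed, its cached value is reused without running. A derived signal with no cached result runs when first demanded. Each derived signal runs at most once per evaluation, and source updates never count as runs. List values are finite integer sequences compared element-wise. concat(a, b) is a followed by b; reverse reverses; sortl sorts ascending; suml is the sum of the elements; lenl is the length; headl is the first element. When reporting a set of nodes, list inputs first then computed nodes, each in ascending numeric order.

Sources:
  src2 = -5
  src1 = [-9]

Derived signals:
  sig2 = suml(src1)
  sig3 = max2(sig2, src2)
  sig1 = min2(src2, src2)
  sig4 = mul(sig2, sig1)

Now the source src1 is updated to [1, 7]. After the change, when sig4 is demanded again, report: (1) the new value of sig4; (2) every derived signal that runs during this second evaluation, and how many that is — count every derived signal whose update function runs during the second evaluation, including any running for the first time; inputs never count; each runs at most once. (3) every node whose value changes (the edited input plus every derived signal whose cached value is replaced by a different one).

First demand of the output computes:
  sig1 = min2(-5, -5) = -5
  sig2 = suml([-9]) = -9
  sig4 = mul(-9, -5) = 45

After the edit, cleaning proceeds:
  sig2: a read changed (src1 [-9]->[1, 7]) — executes, giving 8.
  sig4: a read changed (sig2 -9->8) — executes, giving -40.

Demanding sig4 again yields -40.
2 derived signals run: sig2, sig4.
The nodes whose values change: src1, sig2, sig4.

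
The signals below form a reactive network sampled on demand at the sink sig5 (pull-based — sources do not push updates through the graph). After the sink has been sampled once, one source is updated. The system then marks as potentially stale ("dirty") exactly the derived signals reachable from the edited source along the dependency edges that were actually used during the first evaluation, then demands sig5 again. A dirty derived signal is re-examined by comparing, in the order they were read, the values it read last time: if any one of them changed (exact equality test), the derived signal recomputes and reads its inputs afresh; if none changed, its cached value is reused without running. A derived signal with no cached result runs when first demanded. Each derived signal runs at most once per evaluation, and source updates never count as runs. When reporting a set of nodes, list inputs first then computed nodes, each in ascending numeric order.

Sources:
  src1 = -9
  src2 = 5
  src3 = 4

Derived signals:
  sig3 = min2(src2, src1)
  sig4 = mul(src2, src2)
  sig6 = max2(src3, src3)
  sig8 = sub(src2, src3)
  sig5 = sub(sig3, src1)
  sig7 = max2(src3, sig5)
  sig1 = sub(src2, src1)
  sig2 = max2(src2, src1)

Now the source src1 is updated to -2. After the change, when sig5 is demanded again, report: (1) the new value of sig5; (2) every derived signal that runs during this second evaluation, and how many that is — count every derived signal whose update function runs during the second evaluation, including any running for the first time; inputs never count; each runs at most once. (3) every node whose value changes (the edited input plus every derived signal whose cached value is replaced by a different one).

Initial pass — values computed on the first demand:
  sig3 = min2(5, -9) = -9
  sig5 = sub(-9, -9) = 0

Second demand — change propagation:
  sig3: re-runs because src1 -9->-2; new result -2.
  sig5: re-runs because sig3 -9->-2; src1 -9->-2; new result 0 (unchanged).

sig5 now evaluates to 0.
Run set: sig3, sig5 (2 run).
Changed values: src1, sig3.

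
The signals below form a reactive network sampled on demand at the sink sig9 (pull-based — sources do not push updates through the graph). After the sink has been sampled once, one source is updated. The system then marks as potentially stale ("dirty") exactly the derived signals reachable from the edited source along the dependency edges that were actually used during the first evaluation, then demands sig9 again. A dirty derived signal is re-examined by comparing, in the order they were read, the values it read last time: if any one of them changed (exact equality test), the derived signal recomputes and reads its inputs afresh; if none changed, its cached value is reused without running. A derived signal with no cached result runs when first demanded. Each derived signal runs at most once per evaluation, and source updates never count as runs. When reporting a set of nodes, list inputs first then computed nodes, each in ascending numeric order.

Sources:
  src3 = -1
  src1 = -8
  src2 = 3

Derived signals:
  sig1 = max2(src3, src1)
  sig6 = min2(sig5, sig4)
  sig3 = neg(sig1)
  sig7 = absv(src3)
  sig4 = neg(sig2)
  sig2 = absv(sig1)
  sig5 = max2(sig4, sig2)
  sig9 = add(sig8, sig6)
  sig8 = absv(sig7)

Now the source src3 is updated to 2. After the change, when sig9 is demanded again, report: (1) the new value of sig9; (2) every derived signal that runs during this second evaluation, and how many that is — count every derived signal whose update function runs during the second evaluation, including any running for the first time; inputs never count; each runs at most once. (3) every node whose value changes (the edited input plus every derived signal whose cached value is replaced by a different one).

sig9 now evaluates to 0.
Run set: sig1, sig2, sig4, sig5, sig6, sig7, sig8, sig9 (8 run).
Changed values: src3, sig1, sig2, sig4, sig5, sig6, sig7, sig8.

Initial pass — values computed on the first demand:
  sig1 = max2(-1, -8) = -1
  sig2 = absv(-1) = 1
  sig4 = neg(1) = -1
  sig5 = max2(-1, 1) = 1
  sig6 = min2(1, -1) = -1
  sig7 = absv(-1) = 1
  sig8 = absv(1) = 1
  sig9 = add(1, -1) = 0

Second demand — change propagation:
  sig1: re-runs because src3 -1->2; new result 2.
  sig2: re-runs because sig1 -1->2; new result 2.
  sig4: re-runs because sig2 1->2; new result -2.
  sig5: re-runs because sig4 -1->-2; sig2 1->2; new result 2.
  sig6: re-runs because sig5 1->2; sig4 -1->-2; new result -2.
  sig7: re-runs because src3 -1->2; new result 2.
  sig8: re-runs because sig7 1->2; new result 2.
  sig9: re-runs because sig8 1->2; sig6 -1->-2; new result 0 (unchanged).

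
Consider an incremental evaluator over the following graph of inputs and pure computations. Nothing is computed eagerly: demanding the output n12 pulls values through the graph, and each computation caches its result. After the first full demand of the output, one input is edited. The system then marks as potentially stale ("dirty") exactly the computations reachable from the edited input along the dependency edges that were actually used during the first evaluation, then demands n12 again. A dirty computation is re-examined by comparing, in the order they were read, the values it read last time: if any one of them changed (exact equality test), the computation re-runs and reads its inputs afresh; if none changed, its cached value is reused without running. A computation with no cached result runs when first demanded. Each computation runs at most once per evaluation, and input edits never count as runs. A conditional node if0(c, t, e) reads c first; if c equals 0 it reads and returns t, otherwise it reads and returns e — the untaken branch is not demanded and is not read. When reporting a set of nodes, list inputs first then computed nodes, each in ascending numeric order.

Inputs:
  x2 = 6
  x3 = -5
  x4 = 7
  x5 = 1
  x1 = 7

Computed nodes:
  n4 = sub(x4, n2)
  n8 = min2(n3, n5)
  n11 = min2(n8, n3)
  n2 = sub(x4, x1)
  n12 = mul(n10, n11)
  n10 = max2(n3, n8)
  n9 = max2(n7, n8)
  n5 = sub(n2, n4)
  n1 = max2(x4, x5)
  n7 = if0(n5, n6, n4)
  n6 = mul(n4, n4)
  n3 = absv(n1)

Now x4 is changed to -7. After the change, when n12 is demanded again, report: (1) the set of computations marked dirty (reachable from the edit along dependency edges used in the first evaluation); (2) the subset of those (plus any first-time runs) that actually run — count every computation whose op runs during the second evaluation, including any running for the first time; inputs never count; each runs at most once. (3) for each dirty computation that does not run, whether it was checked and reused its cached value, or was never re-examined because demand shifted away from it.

Initial pass — values computed on the first demand:
  n1 = max2(7, 1) = 7
  n2 = sub(7, 7) = 0
  n3 = absv(7) = 7
  n4 = sub(7, 0) = 7
  n5 = sub(0, 7) = -7
  n8 = min2(7, -7) = -7
  n10 = max2(7, -7) = 7
  n11 = min2(-7, 7) = -7
  n12 = mul(7, -7) = -49

Second demand — change propagation:
  n1: re-runs because x4 7->-7; new result 1.
  n2: re-runs because x4 7->-7; new result -14.
  n3: re-runs because n1 7->1; new result 1.
  n4: re-runs because x4 7->-7; n2 0->-14; new result 7 (unchanged).
  n5: re-runs because n2 0->-14; new result -21.
  n8: re-runs because n3 7->1; n5 -7->-21; new result -21.
  n10: re-runs because n3 7->1; n8 -7->-21; new result 1.
  n11: re-runs because n8 -7->-21; n3 7->1; new result -21.
  n12: re-runs because n10 7->1; n11 -7->-21; new result -21.

Dirty set: n1, n2, n3, n4, n5, n8, n10, n11, n12.
Run set: n1, n2, n3, n4, n5, n8, n10, n11, n12 (9 run).
All dirty computations ended up running.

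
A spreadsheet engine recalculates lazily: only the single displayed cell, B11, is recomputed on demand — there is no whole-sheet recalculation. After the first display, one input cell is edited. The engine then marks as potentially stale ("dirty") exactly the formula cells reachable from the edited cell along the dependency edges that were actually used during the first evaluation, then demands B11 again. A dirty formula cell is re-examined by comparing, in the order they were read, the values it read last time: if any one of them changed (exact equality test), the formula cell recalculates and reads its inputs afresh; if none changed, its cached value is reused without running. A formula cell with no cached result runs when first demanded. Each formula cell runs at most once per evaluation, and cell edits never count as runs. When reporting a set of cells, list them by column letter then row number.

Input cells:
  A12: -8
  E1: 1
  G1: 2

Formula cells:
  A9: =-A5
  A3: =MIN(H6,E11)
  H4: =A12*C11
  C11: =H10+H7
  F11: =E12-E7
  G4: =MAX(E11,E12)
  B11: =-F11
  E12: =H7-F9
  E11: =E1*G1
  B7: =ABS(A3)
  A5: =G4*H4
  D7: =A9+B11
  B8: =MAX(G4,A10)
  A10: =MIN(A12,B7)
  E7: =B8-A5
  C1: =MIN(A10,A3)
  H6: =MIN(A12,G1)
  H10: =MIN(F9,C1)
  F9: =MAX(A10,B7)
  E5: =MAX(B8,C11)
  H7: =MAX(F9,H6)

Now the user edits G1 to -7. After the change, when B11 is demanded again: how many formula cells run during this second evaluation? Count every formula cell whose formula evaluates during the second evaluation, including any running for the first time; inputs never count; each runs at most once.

First evaluation (everything demanded from the output):
  E11 = 1 * 2 = 2
  H6 = MIN(-8, 2) = -8
  A3 = MIN(-8, 2) = -8
  B7 = ABS(-8) = 8
  A10 = MIN(-8, 8) = -8
  C1 = MIN(-8, -8) = -8
  F9 = MAX(-8, 8) = 8
  H7 = MAX(8, -8) = 8
  E12 = 8 - 8 = 0
  G4 = MAX(2, 0) = 2
  B8 = MAX(2, -8) = 2
  H10 = MIN(8, -8) = -8
  C11 = -8 + 8 = 0
  H4 = -8 * 0 = 0
  A5 = 2 * 0 = 0
  E7 = 2 - 0 = 2
  F11 = 0 - 2 = -2
  B11 = -(-2) = 2

Propagation after the edit:
  E11: runs — G1 2->-7; result -7.
  H6: runs — G1 2->-7; result -8 (same value as before).
  A3: runs — E11 2->-7; result -8 (same value as before).
  B7: checked — values it read are unchanged (A3 unchanged); reused cached 8 without running.
  A10: checked — values it read are unchanged (A12 unchanged, B7 unchanged); reused cached -8 without running.
  C1: checked — values it read are unchanged (A10 unchanged, A3 unchanged); reused cached -8 without running.
  F9: checked — values it read are unchanged (A10 unchanged, B7 unchanged); reused cached 8 without running.
  H7: checked — values it read are unchanged (F9 unchanged, H6 unchanged); reused cached 8 without running.
  E12: checked — values it read are unchanged (H7 unchanged, F9 unchanged); reused cached 0 without running.
  G4: runs — E11 2->-7; result 0.
  B8: runs — G4 2->0; result 0.
  H10: checked — values it read are unchanged (F9 unchanged, C1 unchanged); reused cached -8 without running.
  C11: checked — values it read are unchanged (H10 unchanged, H7 unchanged); reused cached 0 without running.
  H4: checked — values it read are unchanged (A12 unchanged, C11 unchanged); reused cached 0 without running.
  A5: runs — G4 2->0; result 0 (same value as before).
  E7: runs — B8 2->0; result 0.
  F11: runs — E7 2->0; result 0.
  B11: runs — F11 -2->0; result 0.

Key observation: the cutoff stops propagation at B7 — its inputs' values are unchanged, so it reuses its cache.

Formula cells that run: A3, A5, B8, B11, E7, E11, F11, G4, H6 — 9 in total.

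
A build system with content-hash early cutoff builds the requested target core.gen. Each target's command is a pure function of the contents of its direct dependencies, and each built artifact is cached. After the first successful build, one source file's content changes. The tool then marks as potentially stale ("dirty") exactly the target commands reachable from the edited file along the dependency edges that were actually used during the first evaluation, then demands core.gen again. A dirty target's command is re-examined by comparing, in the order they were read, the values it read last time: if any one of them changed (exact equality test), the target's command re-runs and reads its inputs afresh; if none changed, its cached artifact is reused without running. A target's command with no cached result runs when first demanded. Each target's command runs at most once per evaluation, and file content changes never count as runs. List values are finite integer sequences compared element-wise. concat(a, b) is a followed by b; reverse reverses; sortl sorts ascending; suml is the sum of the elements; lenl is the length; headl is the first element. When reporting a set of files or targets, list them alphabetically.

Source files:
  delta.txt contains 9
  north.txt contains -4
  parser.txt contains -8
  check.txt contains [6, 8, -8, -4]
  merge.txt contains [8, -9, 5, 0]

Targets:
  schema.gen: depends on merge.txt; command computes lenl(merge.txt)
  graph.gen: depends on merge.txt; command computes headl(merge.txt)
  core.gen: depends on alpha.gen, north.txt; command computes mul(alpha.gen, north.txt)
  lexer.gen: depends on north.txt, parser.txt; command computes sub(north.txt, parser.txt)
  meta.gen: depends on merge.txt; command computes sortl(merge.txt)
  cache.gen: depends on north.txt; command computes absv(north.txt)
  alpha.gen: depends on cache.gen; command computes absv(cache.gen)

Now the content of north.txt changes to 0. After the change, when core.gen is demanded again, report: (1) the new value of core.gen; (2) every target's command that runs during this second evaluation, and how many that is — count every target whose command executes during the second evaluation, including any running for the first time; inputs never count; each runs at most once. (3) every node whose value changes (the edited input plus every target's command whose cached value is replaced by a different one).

New value of core.gen: 0.
Target commands that run: alpha.gen, cache.gen, core.gen — 3 in total.
Values that change: alpha.gen, cache.gen, core.gen, north.txt.

First evaluation (everything demanded from the output):
  cache.gen = absv(-4) = 4
  alpha.gen = absv(4) = 4
  core.gen = mul(4, -4) = -16

Propagation after the edit:
  cache.gen: runs — north.txt -4->0; result 0.
  alpha.gen: runs — cache.gen 4->0; result 0.
  core.gen: runs — alpha.gen 4->0; north.txt -4->0; result 0.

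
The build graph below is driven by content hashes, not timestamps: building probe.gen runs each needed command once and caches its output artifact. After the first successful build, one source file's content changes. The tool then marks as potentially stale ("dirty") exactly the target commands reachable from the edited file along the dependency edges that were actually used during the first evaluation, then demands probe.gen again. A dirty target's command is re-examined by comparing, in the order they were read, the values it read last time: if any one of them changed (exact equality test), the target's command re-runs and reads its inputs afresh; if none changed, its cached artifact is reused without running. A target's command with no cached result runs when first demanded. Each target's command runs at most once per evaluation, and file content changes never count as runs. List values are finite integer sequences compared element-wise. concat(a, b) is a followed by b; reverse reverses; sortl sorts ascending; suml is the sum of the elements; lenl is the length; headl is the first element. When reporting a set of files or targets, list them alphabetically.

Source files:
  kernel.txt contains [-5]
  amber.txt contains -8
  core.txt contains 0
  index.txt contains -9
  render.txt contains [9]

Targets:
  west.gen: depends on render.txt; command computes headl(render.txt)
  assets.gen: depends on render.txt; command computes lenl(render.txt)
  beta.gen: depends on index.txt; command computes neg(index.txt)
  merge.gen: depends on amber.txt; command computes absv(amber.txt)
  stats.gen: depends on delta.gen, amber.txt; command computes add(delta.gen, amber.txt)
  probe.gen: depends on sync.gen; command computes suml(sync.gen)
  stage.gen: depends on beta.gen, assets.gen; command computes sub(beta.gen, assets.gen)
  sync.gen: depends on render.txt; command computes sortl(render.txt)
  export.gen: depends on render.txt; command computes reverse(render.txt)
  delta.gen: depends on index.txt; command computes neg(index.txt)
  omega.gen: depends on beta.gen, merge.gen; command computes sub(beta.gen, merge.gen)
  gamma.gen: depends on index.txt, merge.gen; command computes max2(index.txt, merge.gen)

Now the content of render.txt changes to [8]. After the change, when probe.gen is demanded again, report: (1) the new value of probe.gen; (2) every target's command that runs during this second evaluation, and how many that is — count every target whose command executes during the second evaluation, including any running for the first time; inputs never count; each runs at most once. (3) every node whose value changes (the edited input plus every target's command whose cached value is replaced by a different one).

probe.gen now evaluates to 8.
Run set: probe.gen, sync.gen (2 run).
Changed values: probe.gen, render.txt, sync.gen.

Initial pass — values computed on the first demand:
  sync.gen = sortl([9]) = [9]
  probe.gen = suml([9]) = 9

Second demand — change propagation:
  sync.gen: re-runs because render.txt [9]->[8]; new result [8].
  probe.gen: re-runs because sync.gen [9]->[8]; new result 8.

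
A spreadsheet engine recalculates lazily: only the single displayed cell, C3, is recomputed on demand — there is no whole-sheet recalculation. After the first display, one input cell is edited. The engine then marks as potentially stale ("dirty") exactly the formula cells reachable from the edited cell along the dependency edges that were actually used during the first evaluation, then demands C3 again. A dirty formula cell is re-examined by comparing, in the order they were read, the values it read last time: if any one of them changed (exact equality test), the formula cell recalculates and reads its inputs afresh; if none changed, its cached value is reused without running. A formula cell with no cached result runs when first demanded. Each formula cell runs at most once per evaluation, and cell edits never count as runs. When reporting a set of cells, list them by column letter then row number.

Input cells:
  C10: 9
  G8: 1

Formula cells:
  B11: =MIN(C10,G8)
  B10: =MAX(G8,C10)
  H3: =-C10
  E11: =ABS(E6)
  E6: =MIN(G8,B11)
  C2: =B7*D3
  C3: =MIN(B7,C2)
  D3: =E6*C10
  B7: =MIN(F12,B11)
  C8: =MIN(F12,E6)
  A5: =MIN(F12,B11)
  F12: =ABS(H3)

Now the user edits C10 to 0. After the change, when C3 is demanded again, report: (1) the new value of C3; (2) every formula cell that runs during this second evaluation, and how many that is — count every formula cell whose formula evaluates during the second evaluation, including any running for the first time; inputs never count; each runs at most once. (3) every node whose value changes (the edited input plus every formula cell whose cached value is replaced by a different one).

New value of C3: 0.
Formula cells that run: B7, B11, C2, C3, D3, E6, F12, H3 — 8 in total.
Values that change: B7, B11, C2, C3, C10, D3, E6, F12, H3.

First evaluation (everything demanded from the output):
  B11 = MIN(9, 1) = 1
  E6 = MIN(1, 1) = 1
  D3 = 1 * 9 = 9
  H3 = -(9) = -9
  F12 = ABS(-9) = 9
  B7 = MIN(9, 1) = 1
  C2 = 1 * 9 = 9
  C3 = MIN(1, 9) = 1

Propagation after the edit:
  B11: runs — C10 9->0; result 0.
  E6: runs — B11 1->0; result 0.
  D3: runs — E6 1->0; C10 9->0; result 0.
  H3: runs — C10 9->0; result 0.
  F12: runs — H3 -9->0; result 0.
  B7: runs — F12 9->0; B11 1->0; result 0.
  C2: runs — B7 1->0; D3 9->0; result 0.
  C3: runs — B7 1->0; C2 9->0; result 0.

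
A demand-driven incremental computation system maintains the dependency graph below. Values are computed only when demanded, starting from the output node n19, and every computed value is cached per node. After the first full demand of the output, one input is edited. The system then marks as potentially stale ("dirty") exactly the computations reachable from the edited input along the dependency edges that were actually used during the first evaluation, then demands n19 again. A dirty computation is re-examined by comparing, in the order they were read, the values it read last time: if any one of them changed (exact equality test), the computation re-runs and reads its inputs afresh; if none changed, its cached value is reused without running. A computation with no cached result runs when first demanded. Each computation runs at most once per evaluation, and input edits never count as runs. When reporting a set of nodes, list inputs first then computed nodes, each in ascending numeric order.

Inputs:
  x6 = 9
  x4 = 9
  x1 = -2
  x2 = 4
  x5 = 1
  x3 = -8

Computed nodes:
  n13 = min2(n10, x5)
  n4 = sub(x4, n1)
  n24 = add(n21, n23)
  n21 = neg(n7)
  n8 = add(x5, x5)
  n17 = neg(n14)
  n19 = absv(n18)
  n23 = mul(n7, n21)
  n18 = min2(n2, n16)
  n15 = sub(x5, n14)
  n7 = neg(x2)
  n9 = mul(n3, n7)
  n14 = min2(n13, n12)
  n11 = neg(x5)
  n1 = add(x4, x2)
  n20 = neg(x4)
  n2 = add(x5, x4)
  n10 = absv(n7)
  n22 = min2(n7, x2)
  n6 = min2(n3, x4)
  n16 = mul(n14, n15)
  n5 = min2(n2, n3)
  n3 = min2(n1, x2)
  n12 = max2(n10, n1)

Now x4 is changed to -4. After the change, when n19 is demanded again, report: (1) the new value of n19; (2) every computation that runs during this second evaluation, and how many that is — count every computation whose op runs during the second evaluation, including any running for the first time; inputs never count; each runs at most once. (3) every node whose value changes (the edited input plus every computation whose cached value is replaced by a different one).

New value of n19: 3.
Computations that run: n1, n2, n12, n14, n18, n19 — 6 in total.
Values that change: x4, n1, n2, n12, n18, n19.
Key observation: the cutoff stops propagation at n15 — its inputs' values are unchanged, so it reuses its cache.

First evaluation (everything demanded from the output):
  n1 = add(9, 4) = 13
  n2 = add(1, 9) = 10
  n7 = neg(4) = -4
  n10 = absv(-4) = 4
  n12 = max2(4, 13) = 13
  n13 = min2(4, 1) = 1
  n14 = min2(1, 13) = 1
  n15 = sub(1, 1) = 0
  n16 = mul(1, 0) = 0
  n18 = min2(10, 0) = 0
  n19 = absv(0) = 0

Propagation after the edit:
  n1: runs — x4 9->-4; result 0.
  n2: runs — x4 9->-4; result -3.
  n12: runs — n1 13->0; result 4.
  n14: runs — n12 13->4; result 1 (same value as before).
  n15: checked — values it read are unchanged (x5 unchanged, n14 unchanged); reused cached 0 without running.
  n16: checked — values it read are unchanged (n14 unchanged, n15 unchanged); reused cached 0 without running.
  n18: runs — n2 10->-3; result -3.
  n19: runs — n18 0->-3; result 3.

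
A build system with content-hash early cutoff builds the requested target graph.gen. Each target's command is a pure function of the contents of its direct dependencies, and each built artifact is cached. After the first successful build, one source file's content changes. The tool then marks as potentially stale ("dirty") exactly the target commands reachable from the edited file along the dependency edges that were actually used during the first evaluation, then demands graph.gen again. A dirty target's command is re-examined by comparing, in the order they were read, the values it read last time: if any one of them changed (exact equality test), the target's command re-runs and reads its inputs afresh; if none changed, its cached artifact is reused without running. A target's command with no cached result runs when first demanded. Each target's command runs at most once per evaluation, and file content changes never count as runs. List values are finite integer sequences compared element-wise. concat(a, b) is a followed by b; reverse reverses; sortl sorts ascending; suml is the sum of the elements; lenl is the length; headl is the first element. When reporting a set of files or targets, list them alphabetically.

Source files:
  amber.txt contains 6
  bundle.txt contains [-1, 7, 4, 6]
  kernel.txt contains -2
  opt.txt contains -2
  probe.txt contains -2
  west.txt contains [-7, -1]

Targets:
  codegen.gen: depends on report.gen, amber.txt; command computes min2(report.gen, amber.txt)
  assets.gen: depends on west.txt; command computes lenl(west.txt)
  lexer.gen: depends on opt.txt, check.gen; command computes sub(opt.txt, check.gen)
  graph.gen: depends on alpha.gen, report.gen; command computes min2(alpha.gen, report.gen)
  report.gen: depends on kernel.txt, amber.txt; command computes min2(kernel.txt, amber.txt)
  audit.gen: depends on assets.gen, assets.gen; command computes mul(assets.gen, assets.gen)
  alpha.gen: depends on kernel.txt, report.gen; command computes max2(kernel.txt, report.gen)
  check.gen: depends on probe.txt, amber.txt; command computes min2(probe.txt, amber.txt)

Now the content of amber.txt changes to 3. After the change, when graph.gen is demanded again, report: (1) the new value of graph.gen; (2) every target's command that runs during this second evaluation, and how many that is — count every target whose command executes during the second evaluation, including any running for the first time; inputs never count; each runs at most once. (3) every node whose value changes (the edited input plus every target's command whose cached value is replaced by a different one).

New value of graph.gen: -2.
Target commands that run: report.gen — 1 in total.
Values that change: amber.txt.
Key observation: the change is absorbed at report.gen — it re-runs but produces the same value, and the output's value is unchanged.

First evaluation (everything demanded from the output):
  report.gen = min2(-2, 6) = -2
  alpha.gen = max2(-2, -2) = -2
  graph.gen = min2(-2, -2) = -2

Propagation after the edit:
  report.gen: runs — amber.txt 6->3; result -2 (same value as before).
  alpha.gen: checked — values it read are unchanged (kernel.txt unchanged, report.gen unchanged); reused cached -2 without running.
  graph.gen: checked — values it read are unchanged (alpha.gen unchanged, report.gen unchanged); reused cached -2 without running.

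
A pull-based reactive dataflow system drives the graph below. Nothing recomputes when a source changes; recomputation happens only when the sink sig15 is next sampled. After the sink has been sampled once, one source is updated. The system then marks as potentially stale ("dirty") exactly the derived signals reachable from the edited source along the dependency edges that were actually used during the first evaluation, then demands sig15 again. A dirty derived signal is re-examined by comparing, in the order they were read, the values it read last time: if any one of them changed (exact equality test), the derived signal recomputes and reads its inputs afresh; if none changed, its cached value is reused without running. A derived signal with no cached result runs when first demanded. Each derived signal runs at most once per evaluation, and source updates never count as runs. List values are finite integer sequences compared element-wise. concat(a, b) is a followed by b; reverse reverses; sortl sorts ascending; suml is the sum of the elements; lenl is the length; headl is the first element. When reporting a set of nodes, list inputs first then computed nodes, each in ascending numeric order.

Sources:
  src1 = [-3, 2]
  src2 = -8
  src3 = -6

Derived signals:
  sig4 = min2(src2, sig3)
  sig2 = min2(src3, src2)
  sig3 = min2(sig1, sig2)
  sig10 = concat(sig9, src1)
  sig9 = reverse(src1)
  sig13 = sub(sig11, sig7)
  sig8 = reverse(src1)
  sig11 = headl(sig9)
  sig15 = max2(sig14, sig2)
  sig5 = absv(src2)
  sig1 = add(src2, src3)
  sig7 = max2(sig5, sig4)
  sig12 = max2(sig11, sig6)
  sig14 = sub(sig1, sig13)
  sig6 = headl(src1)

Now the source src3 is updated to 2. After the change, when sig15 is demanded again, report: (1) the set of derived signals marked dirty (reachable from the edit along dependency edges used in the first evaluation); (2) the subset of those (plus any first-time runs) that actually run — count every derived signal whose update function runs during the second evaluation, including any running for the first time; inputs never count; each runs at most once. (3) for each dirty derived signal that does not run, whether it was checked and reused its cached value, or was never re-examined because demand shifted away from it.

Marked dirty: sig1, sig2, sig3, sig4, sig7, sig13, sig14, sig15.
Derived signals that run: sig1, sig2, sig3, sig4, sig7, sig14, sig15 — 7 in total.
Checked but reused from cache: sig13.
Key observation: the cutoff stops propagation at sig13 — its inputs' values are unchanged, so it reuses its cache.

First evaluation (everything demanded from the output):
  sig1 = add(-8, -6) = -14
  sig2 = min2(-6, -8) = -8
  sig3 = min2(-14, -8) = -14
  sig4 = min2(-8, -14) = -14
  sig5 = absv(-8) = 8
  sig7 = max2(8, -14) = 8
  sig9 = reverse([-3, 2]) = [2, -3]
  sig11 = headl([2, -3]) = 2
  sig13 = sub(2, 8) = -6
  sig14 = sub(-14, -6) = -8
  sig15 = max2(-8, -8) = -8

Propagation after the edit:
  sig1: runs — src3 -6->2; result -6.
  sig2: runs — src3 -6->2; result -8 (same value as before).
  sig3: runs — sig1 -14->-6; result -8.
  sig4: runs — sig3 -14->-8; result -8.
  sig7: runs — sig4 -14->-8; result 8 (same value as before).
  sig13: checked — values it read are unchanged (sig11 unchanged, sig7 unchanged); reused cached -6 without running.
  sig14: runs — sig1 -14->-6; result 0.
  sig15: runs — sig14 -8->0; result 0.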